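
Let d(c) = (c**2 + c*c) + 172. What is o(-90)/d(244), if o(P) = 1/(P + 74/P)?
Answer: -15/162450076 ≈ -9.2336e-8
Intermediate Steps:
d(c) = 172 + 2*c**2 (d(c) = (c**2 + c**2) + 172 = 2*c**2 + 172 = 172 + 2*c**2)
o(-90)/d(244) = (-90/(74 + (-90)**2))/(172 + 2*244**2) = (-90/(74 + 8100))/(172 + 2*59536) = (-90/8174)/(172 + 119072) = -90*1/8174/119244 = -45/4087*1/119244 = -15/162450076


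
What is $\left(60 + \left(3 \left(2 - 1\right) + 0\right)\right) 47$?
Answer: $2961$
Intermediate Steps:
$\left(60 + \left(3 \left(2 - 1\right) + 0\right)\right) 47 = \left(60 + \left(3 \cdot 1 + 0\right)\right) 47 = \left(60 + \left(3 + 0\right)\right) 47 = \left(60 + 3\right) 47 = 63 \cdot 47 = 2961$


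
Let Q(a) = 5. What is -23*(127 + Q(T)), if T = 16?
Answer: -3036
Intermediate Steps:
-23*(127 + Q(T)) = -23*(127 + 5) = -23*132 = -3036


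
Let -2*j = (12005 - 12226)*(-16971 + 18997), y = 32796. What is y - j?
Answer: -191077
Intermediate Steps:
j = 223873 (j = -(12005 - 12226)*(-16971 + 18997)/2 = -(-221)*2026/2 = -1/2*(-447746) = 223873)
y - j = 32796 - 1*223873 = 32796 - 223873 = -191077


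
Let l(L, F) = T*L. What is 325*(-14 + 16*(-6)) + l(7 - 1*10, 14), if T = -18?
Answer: -35696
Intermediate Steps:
l(L, F) = -18*L
325*(-14 + 16*(-6)) + l(7 - 1*10, 14) = 325*(-14 + 16*(-6)) - 18*(7 - 1*10) = 325*(-14 - 96) - 18*(7 - 10) = 325*(-110) - 18*(-3) = -35750 + 54 = -35696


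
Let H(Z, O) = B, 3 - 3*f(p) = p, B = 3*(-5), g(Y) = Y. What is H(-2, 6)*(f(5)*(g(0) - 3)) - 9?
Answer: -39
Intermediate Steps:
B = -15
f(p) = 1 - p/3
H(Z, O) = -15
H(-2, 6)*(f(5)*(g(0) - 3)) - 9 = -15*(1 - 1/3*5)*(0 - 3) - 9 = -15*(1 - 5/3)*(-3) - 9 = -(-10)*(-3) - 9 = -15*2 - 9 = -30 - 9 = -39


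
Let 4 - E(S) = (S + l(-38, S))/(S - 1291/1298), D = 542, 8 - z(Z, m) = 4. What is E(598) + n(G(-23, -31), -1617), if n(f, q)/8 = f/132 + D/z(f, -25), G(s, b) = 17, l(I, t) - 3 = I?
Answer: 27824707852/25572129 ≈ 1088.1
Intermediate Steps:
z(Z, m) = 4 (z(Z, m) = 8 - 1*4 = 8 - 4 = 4)
l(I, t) = 3 + I
n(f, q) = 1084 + 2*f/33 (n(f, q) = 8*(f/132 + 542/4) = 8*(f*(1/132) + 542*(¼)) = 8*(f/132 + 271/2) = 8*(271/2 + f/132) = 1084 + 2*f/33)
E(S) = 4 - (-35 + S)/(-1291/1298 + S) (E(S) = 4 - (S + (3 - 38))/(S - 1291/1298) = 4 - (S - 35)/(S - 1291*1/1298) = 4 - (-35 + S)/(S - 1291/1298) = 4 - (-35 + S)/(-1291/1298 + S))
E(598) + n(G(-23, -31), -1617) = 6*(6711 + 649*598)/(-1291 + 1298*598) + (1084 + (2/33)*17) = 6*(6711 + 388102)/(-1291 + 776204) + (1084 + 34/33) = 6*394813/774913 + 35806/33 = 6*(1/774913)*394813 + 35806/33 = 2368878/774913 + 35806/33 = 27824707852/25572129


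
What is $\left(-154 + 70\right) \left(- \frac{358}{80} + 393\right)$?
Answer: $- \frac{326361}{10} \approx -32636.0$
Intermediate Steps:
$\left(-154 + 70\right) \left(- \frac{358}{80} + 393\right) = - 84 \left(\left(-358\right) \frac{1}{80} + 393\right) = - 84 \left(- \frac{179}{40} + 393\right) = \left(-84\right) \frac{15541}{40} = - \frac{326361}{10}$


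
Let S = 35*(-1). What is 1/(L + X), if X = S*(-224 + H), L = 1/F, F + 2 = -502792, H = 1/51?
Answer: 8547498/67006518373 ≈ 0.00012756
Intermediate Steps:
H = 1/51 ≈ 0.019608
S = -35
F = -502794 (F = -2 - 502792 = -502794)
L = -1/502794 (L = 1/(-502794) = -1/502794 ≈ -1.9889e-6)
X = 399805/51 (X = -35*(-224 + 1/51) = -35*(-11423/51) = 399805/51 ≈ 7839.3)
1/(L + X) = 1/(-1/502794 + 399805/51) = 1/(67006518373/8547498) = 8547498/67006518373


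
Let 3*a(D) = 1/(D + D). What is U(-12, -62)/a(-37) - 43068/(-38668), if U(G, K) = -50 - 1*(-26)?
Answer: 51516543/9667 ≈ 5329.1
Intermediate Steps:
U(G, K) = -24 (U(G, K) = -50 + 26 = -24)
a(D) = 1/(6*D) (a(D) = 1/(3*(D + D)) = 1/(3*((2*D))) = (1/(2*D))/3 = 1/(6*D))
U(-12, -62)/a(-37) - 43068/(-38668) = -24/((⅙)/(-37)) - 43068/(-38668) = -24/((⅙)*(-1/37)) - 43068*(-1/38668) = -24/(-1/222) + 10767/9667 = -24*(-222) + 10767/9667 = 5328 + 10767/9667 = 51516543/9667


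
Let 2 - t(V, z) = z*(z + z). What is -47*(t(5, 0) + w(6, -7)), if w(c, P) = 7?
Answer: -423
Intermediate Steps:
t(V, z) = 2 - 2*z² (t(V, z) = 2 - z*(z + z) = 2 - z*2*z = 2 - 2*z²)
-47*(t(5, 0) + w(6, -7)) = -47*((2 - 2*0²) + 7) = -47*((2 - 2*0) + 7) = -47*((2 + 0) + 7) = -47*(2 + 7) = -47*9 = -423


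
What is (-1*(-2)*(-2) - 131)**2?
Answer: 18225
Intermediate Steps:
(-1*(-2)*(-2) - 131)**2 = (2*(-2) - 131)**2 = (-4 - 131)**2 = (-135)**2 = 18225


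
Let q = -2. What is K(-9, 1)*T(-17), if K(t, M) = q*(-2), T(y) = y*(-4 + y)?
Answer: 1428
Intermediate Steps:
K(t, M) = 4 (K(t, M) = -2*(-2) = 4)
K(-9, 1)*T(-17) = 4*(-17*(-4 - 17)) = 4*(-17*(-21)) = 4*357 = 1428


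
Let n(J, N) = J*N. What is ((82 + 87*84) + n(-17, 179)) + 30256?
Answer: 34603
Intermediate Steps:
((82 + 87*84) + n(-17, 179)) + 30256 = ((82 + 87*84) - 17*179) + 30256 = ((82 + 7308) - 3043) + 30256 = (7390 - 3043) + 30256 = 4347 + 30256 = 34603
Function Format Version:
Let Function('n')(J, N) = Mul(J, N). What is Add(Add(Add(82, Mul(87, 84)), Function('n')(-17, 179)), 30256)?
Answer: 34603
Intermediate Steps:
Add(Add(Add(82, Mul(87, 84)), Function('n')(-17, 179)), 30256) = Add(Add(Add(82, Mul(87, 84)), Mul(-17, 179)), 30256) = Add(Add(Add(82, 7308), -3043), 30256) = Add(Add(7390, -3043), 30256) = Add(4347, 30256) = 34603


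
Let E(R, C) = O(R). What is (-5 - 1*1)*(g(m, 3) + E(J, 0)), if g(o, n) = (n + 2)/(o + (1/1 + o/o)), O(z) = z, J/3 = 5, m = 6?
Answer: -375/4 ≈ -93.750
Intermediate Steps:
J = 15 (J = 3*5 = 15)
E(R, C) = R
g(o, n) = (2 + n)/(2 + o) (g(o, n) = (2 + n)/(o + (1*1 + 1)) = (2 + n)/(o + (1 + 1)) = (2 + n)/(o + 2) = (2 + n)/(2 + o))
(-5 - 1*1)*(g(m, 3) + E(J, 0)) = (-5 - 1*1)*((2 + 3)/(2 + 6) + 15) = (-5 - 1)*(5/8 + 15) = -6*((1/8)*5 + 15) = -6*(5/8 + 15) = -6*125/8 = -375/4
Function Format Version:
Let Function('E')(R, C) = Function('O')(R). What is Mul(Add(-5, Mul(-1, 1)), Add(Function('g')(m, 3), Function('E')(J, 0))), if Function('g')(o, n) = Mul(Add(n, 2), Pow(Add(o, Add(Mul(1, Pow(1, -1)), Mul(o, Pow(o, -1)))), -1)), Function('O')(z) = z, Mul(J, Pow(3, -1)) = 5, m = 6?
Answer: Rational(-375, 4) ≈ -93.750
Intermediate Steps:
J = 15 (J = Mul(3, 5) = 15)
Function('E')(R, C) = R
Function('g')(o, n) = Mul(Pow(Add(2, o), -1), Add(2, n)) (Function('g')(o, n) = Mul(Add(2, n), Pow(Add(o, Add(Mul(1, 1), 1)), -1)) = Mul(Add(2, n), Pow(Add(o, Add(1, 1)), -1)) = Mul(Add(2, n), Pow(Add(o, 2), -1)) = Mul(Add(2, n), Pow(Add(2, o), -1)) = Mul(Pow(Add(2, o), -1), Add(2, n)))
Mul(Add(-5, Mul(-1, 1)), Add(Function('g')(m, 3), Function('E')(J, 0))) = Mul(Add(-5, Mul(-1, 1)), Add(Mul(Pow(Add(2, 6), -1), Add(2, 3)), 15)) = Mul(Add(-5, -1), Add(Mul(Pow(8, -1), 5), 15)) = Mul(-6, Add(Mul(Rational(1, 8), 5), 15)) = Mul(-6, Add(Rational(5, 8), 15)) = Mul(-6, Rational(125, 8)) = Rational(-375, 4)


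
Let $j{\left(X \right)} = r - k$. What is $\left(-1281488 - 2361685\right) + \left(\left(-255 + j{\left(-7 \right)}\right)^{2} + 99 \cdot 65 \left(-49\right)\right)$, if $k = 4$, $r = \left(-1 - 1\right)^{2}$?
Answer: $-3893463$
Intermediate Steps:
$r = 4$ ($r = \left(-2\right)^{2} = 4$)
$j{\left(X \right)} = 0$ ($j{\left(X \right)} = 4 - 4 = 0$)
$\left(-1281488 - 2361685\right) + \left(\left(-255 + j{\left(-7 \right)}\right)^{2} + 99 \cdot 65 \left(-49\right)\right) = \left(-1281488 - 2361685\right) + \left(\left(-255 + 0\right)^{2} + 99 \cdot 65 \left(-49\right)\right) = -3643173 + \left(\left(-255\right)^{2} + 6435 \left(-49\right)\right) = -3643173 + \left(65025 - 315315\right) = -3643173 - 250290 = -3893463$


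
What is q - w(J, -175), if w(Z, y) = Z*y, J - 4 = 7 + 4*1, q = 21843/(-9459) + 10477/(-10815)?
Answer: 29799973793/11366565 ≈ 2621.7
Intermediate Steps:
q = -37259332/11366565 (q = 21843*(-1/9459) + 10477*(-1/10815) = -2427/1051 - 10477/10815 = -37259332/11366565 ≈ -3.2780)
J = 15 (J = 4 + (7 + 4*1) = 4 + (7 + 4) = 4 + 11 = 15)
q - w(J, -175) = -37259332/11366565 - 15*(-175) = -37259332/11366565 - 1*(-2625) = -37259332/11366565 + 2625 = 29799973793/11366565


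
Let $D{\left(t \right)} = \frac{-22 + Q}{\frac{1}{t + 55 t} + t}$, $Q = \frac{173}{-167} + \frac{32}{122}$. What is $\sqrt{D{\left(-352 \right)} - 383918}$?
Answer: $\frac{i \sqrt{3069006649404904158460446}}{2827350915} \approx 619.61 i$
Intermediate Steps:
$Q = - \frac{7881}{10187}$ ($Q = 173 \left(- \frac{1}{167}\right) + 32 \cdot \frac{1}{122} = - \frac{173}{167} + \frac{16}{61} = - \frac{7881}{10187} \approx -0.77363$)
$D{\left(t \right)} = - \frac{231995}{10187 \left(t + \frac{1}{56 t}\right)}$ ($D{\left(t \right)} = \frac{-22 - \frac{7881}{10187}}{\frac{1}{t + 55 t} + t} = - \frac{231995}{10187 \left(\frac{1}{56 t} + t\right)} = - \frac{231995}{10187 \left(t + \frac{1}{56 t}\right)}$)
$\sqrt{D{\left(-352 \right)} - 383918} = \sqrt{\left(-12991720\right) \left(-352\right) \frac{1}{10187 + 570472 \left(-352\right)^{2}} - 383918} = \sqrt{\left(-12991720\right) \left(-352\right) \frac{1}{10187 + 570472 \cdot 123904} - 383918} = \sqrt{\left(-12991720\right) \left(-352\right) \frac{1}{10187 + 70683762688} - 383918} = \sqrt{\left(-12991720\right) \left(-352\right) \frac{1}{70683772875} - 383918} = \sqrt{\frac{914617088}{14136754575} - 383918} = \sqrt{- \frac{5427353628307762}{14136754575}} = \frac{i \sqrt{3069006649404904158460446}}{2827350915}$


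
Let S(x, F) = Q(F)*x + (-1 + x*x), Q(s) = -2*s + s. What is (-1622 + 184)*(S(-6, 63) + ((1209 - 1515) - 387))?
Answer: 402640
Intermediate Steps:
Q(s) = -s
S(x, F) = -1 + x² - F*x (S(x, F) = (-F)*x + (-1 + x*x) = -F*x + (-1 + x²) = -1 + x² - F*x)
(-1622 + 184)*(S(-6, 63) + ((1209 - 1515) - 387)) = (-1622 + 184)*((-1 + (-6)² - 1*63*(-6)) + ((1209 - 1515) - 387)) = -1438*((-1 + 36 + 378) + (-306 - 387)) = -1438*(413 - 693) = -1438*(-280) = 402640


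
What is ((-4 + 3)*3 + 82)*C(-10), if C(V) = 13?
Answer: 1027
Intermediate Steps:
((-4 + 3)*3 + 82)*C(-10) = ((-4 + 3)*3 + 82)*13 = (-1*3 + 82)*13 = (-3 + 82)*13 = 79*13 = 1027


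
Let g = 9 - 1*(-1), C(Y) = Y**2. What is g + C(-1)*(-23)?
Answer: -13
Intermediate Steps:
g = 10 (g = 9 + 1 = 10)
g + C(-1)*(-23) = 10 + (-1)**2*(-23) = 10 + 1*(-23) = 10 - 23 = -13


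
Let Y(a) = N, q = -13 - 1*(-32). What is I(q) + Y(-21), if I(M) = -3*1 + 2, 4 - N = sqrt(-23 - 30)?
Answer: 3 - I*sqrt(53) ≈ 3.0 - 7.2801*I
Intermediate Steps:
q = 19 (q = -13 + 32 = 19)
N = 4 - I*sqrt(53) (N = 4 - sqrt(-23 - 30) = 4 - sqrt(-53) = 4 - I*sqrt(53) ≈ 4.0 - 7.2801*I)
I(M) = -1 (I(M) = -3 + 2 = -1)
Y(a) = 4 - I*sqrt(53)
I(q) + Y(-21) = -1 + (4 - I*sqrt(53)) = 3 - I*sqrt(53)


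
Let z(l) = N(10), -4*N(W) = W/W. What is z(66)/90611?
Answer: -1/362444 ≈ -2.7590e-6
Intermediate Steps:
N(W) = -¼ (N(W) = -W/(4*W) = -¼*1 = -¼)
z(l) = -¼
z(66)/90611 = -¼/90611 = -¼*1/90611 = -1/362444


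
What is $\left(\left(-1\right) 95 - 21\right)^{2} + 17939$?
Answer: $31395$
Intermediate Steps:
$\left(\left(-1\right) 95 - 21\right)^{2} + 17939 = \left(-95 - 21\right)^{2} + 17939 = \left(-116\right)^{2} + 17939 = 13456 + 17939 = 31395$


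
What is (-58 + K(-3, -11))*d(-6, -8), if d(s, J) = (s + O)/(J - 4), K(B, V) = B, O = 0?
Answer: -61/2 ≈ -30.500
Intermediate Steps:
d(s, J) = s/(-4 + J) (d(s, J) = (s + 0)/(J - 4) = s/(-4 + J))
(-58 + K(-3, -11))*d(-6, -8) = (-58 - 3)*(-6/(-4 - 8)) = -(-366)/(-12) = -(-366)*(-1)/12 = -61*½ = -61/2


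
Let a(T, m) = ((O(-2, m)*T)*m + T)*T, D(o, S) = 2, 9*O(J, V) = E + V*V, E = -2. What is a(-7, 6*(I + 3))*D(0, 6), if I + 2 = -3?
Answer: -55370/3 ≈ -18457.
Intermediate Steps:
I = -5 (I = -2 - 3 = -5)
O(J, V) = -2/9 + V**2/9 (O(J, V) = (-2 + V*V)/9 = (-2 + V**2)/9 = -2/9 + V**2/9)
a(T, m) = T*(T + T*m*(-2/9 + m**2/9)) (a(T, m) = (((-2/9 + m**2/9)*T)*m + T)*T = ((T*(-2/9 + m**2/9))*m + T)*T = (T*m*(-2/9 + m**2/9) + T)*T = (T + T*m*(-2/9 + m**2/9))*T = T*(T + T*m*(-2/9 + m**2/9)))
a(-7, 6*(I + 3))*D(0, 6) = ((1/9)*(-7)**2*(9 + (6*(-5 + 3))*(-2 + (6*(-5 + 3))**2)))*2 = ((1/9)*49*(9 + (6*(-2))*(-2 + (6*(-2))**2)))*2 = ((1/9)*49*(9 - 12*(-2 + (-12)**2)))*2 = ((1/9)*49*(9 - 12*(-2 + 144)))*2 = ((1/9)*49*(9 - 12*142))*2 = ((1/9)*49*(9 - 1704))*2 = ((1/9)*49*(-1695))*2 = -27685/3*2 = -55370/3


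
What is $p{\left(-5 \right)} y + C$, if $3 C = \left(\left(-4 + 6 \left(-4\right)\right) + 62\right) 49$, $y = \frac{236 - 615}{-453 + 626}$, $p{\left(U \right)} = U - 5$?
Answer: $\frac{299588}{519} \approx 577.24$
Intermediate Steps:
$p{\left(U \right)} = -5 + U$
$y = - \frac{379}{173} \approx -2.1908$
$C = \frac{1666}{3}$ ($C = \frac{\left(\left(-4 + 6 \left(-4\right)\right) + 62\right) 49}{3} = \frac{\left(\left(-4 - 24\right) + 62\right) 49}{3} = \frac{\left(-28 + 62\right) 49}{3} = \frac{34 \cdot 49}{3} = \frac{1}{3} \cdot 1666 = \frac{1666}{3} \approx 555.33$)
$p{\left(-5 \right)} y + C = \left(-5 - 5\right) \left(- \frac{379}{173}\right) + \frac{1666}{3} = \left(-10\right) \left(- \frac{379}{173}\right) + \frac{1666}{3} = \frac{3790}{173} + \frac{1666}{3} = \frac{299588}{519}$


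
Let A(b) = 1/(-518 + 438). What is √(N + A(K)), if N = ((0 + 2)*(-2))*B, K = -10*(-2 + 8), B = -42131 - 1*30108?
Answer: √115582395/20 ≈ 537.55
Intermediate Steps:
B = -72239 (B = -42131 - 30108 = -72239)
K = -60 (K = -10*6 = -60)
A(b) = -1/80 (A(b) = 1/(-80) = -1/80)
N = 288956 (N = ((0 + 2)*(-2))*(-72239) = (2*(-2))*(-72239) = -4*(-72239) = 288956)
√(N + A(K)) = √(288956 - 1/80) = √(23116479/80) = √115582395/20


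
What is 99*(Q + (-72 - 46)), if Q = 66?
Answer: -5148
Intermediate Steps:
99*(Q + (-72 - 46)) = 99*(66 + (-72 - 46)) = 99*(66 - 118) = 99*(-52) = -5148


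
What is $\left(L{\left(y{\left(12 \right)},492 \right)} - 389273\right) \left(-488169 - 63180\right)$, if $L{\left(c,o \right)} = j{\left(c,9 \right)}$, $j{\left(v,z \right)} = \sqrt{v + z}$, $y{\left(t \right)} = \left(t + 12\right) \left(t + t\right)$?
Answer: $214625279277 - 1654047 \sqrt{65} \approx 2.1461 \cdot 10^{11}$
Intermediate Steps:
$y{\left(t \right)} = 2 t \left(12 + t\right)$ ($y{\left(t \right)} = \left(12 + t\right) 2 t = 2 t \left(12 + t\right)$)
$L{\left(c,o \right)} = \sqrt{9 + c}$ ($L{\left(c,o \right)} = \sqrt{c + 9} = \sqrt{9 + c}$)
$\left(L{\left(y{\left(12 \right)},492 \right)} - 389273\right) \left(-488169 - 63180\right) = \left(\sqrt{9 + 2 \cdot 12 \left(12 + 12\right)} - 389273\right) \left(-488169 - 63180\right) = \left(\sqrt{9 + 2 \cdot 12 \cdot 24} - 389273\right) \left(-551349\right) = \left(\sqrt{9 + 576} - 389273\right) \left(-551349\right) = \left(\sqrt{585} - 389273\right) \left(-551349\right) = \left(3 \sqrt{65} - 389273\right) \left(-551349\right) = \left(-389273 + 3 \sqrt{65}\right) \left(-551349\right) = 214625279277 - 1654047 \sqrt{65}$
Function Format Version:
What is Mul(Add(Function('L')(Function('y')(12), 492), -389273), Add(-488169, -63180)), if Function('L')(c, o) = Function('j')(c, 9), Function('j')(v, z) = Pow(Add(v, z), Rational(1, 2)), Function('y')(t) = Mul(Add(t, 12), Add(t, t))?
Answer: Add(214625279277, Mul(-1654047, Pow(65, Rational(1, 2)))) ≈ 2.1461e+11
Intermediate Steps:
Function('y')(t) = Mul(2, t, Add(12, t)) (Function('y')(t) = Mul(Add(12, t), Mul(2, t)) = Mul(2, t, Add(12, t)))
Function('L')(c, o) = Pow(Add(9, c), Rational(1, 2)) (Function('L')(c, o) = Pow(Add(c, 9), Rational(1, 2)) = Pow(Add(9, c), Rational(1, 2)))
Mul(Add(Function('L')(Function('y')(12), 492), -389273), Add(-488169, -63180)) = Mul(Add(Pow(Add(9, Mul(2, 12, Add(12, 12))), Rational(1, 2)), -389273), Add(-488169, -63180)) = Mul(Add(Pow(Add(9, Mul(2, 12, 24)), Rational(1, 2)), -389273), -551349) = Mul(Add(Pow(Add(9, 576), Rational(1, 2)), -389273), -551349) = Mul(Add(Pow(585, Rational(1, 2)), -389273), -551349) = Mul(Add(Mul(3, Pow(65, Rational(1, 2))), -389273), -551349) = Mul(Add(-389273, Mul(3, Pow(65, Rational(1, 2)))), -551349) = Add(214625279277, Mul(-1654047, Pow(65, Rational(1, 2))))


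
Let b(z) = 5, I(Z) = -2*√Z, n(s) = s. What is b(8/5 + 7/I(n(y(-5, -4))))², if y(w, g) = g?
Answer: 25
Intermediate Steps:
b(8/5 + 7/I(n(y(-5, -4))))² = 5² = 25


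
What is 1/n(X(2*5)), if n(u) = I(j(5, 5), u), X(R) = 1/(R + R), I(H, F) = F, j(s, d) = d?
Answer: 20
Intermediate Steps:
X(R) = 1/(2*R)
n(u) = u
1/n(X(2*5)) = 1/(1/(2*((2*5)))) = 1/((½)/10) = 1/((½)*(⅒)) = 1/(1/20) = 20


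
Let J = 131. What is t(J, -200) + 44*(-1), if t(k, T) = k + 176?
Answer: 263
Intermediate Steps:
t(k, T) = 176 + k
t(J, -200) + 44*(-1) = (176 + 131) + 44*(-1) = 307 - 44 = 263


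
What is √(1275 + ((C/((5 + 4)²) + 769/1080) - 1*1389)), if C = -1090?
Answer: I*√4106530/180 ≈ 11.258*I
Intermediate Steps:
√(1275 + ((C/((5 + 4)²) + 769/1080) - 1*1389)) = √(1275 + ((-1090/(5 + 4)² + 769/1080) - 1*1389)) = √(1275 + ((-1090/(9²) + 769*(1/1080)) - 1389)) = √(1275 + ((-1090/81 + 769/1080) - 1389)) = √(1275 + (-41293/3240 - 1389)) = √(1275 - 4541653/3240) = √(-410653/3240) = I*√4106530/180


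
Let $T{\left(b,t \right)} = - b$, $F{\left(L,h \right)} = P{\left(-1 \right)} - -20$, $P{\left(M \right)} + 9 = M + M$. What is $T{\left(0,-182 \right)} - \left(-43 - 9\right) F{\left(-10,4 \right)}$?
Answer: $468$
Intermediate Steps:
$P{\left(M \right)} = -9 + 2 M$ ($P{\left(M \right)} = -9 + \left(M + M\right) = -9 + 2 M$)
$F{\left(L,h \right)} = 9$ ($F{\left(L,h \right)} = \left(-9 + 2 \left(-1\right)\right) - -20 = \left(-9 - 2\right) + 20 = -11 + 20 = 9$)
$T{\left(0,-182 \right)} - \left(-43 - 9\right) F{\left(-10,4 \right)} = \left(-1\right) 0 - \left(-43 - 9\right) 9 = 0 - \left(-52\right) 9 = 0 - -468 = 0 + 468 = 468$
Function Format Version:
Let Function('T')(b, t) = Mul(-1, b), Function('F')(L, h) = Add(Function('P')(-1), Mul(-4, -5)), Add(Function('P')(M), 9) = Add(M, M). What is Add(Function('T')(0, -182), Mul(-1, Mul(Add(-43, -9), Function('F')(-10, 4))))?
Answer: 468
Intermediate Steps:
Function('P')(M) = Add(-9, Mul(2, M)) (Function('P')(M) = Add(-9, Add(M, M)) = Add(-9, Mul(2, M)))
Function('F')(L, h) = 9 (Function('F')(L, h) = Add(Add(-9, Mul(2, -1)), Mul(-4, -5)) = Add(Add(-9, -2), 20) = Add(-11, 20) = 9)
Add(Function('T')(0, -182), Mul(-1, Mul(Add(-43, -9), Function('F')(-10, 4)))) = Add(Mul(-1, 0), Mul(-1, Mul(Add(-43, -9), 9))) = Add(0, Mul(-1, Mul(-52, 9))) = Add(0, Mul(-1, -468)) = Add(0, 468) = 468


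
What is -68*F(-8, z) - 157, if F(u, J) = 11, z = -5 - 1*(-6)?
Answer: -905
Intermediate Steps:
z = 1 (z = -5 + 6 = 1)
-68*F(-8, z) - 157 = -68*11 - 157 = -748 - 157 = -905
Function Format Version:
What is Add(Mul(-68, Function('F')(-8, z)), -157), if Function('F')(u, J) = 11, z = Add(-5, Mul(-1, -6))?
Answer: -905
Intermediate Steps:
z = 1 (z = Add(-5, 6) = 1)
Add(Mul(-68, Function('F')(-8, z)), -157) = Add(Mul(-68, 11), -157) = Add(-748, -157) = -905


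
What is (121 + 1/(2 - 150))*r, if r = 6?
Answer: 53721/74 ≈ 725.96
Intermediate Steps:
(121 + 1/(2 - 150))*r = (121 + 1/(2 - 150))*6 = (121 + 1/(-148))*6 = (121 - 1/148)*6 = (17907/148)*6 = 53721/74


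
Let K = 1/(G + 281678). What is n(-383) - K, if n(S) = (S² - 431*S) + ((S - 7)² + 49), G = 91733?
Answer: 173229470420/373411 ≈ 4.6391e+5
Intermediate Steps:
K = 1/373411 (K = 1/(91733 + 281678) = 1/373411 ≈ 2.6780e-6)
n(S) = 49 + S² + (-7 + S)² - 431*S (n(S) = (S² - 431*S) + ((-7 + S)² + 49) = (S² - 431*S) + (49 + (-7 + S)²) = 49 + S² + (-7 + S)² - 431*S)
n(-383) - K = (98 - 445*(-383) + 2*(-383)²) - 1*1/373411 = (98 + 170435 + 2*146689) - 1/373411 = (98 + 170435 + 293378) - 1/373411 = 463911 - 1/373411 = 173229470420/373411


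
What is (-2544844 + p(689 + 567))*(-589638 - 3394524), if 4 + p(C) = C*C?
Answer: 3853927712544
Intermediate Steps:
p(C) = -4 + C² (p(C) = -4 + C*C = -4 + C²)
(-2544844 + p(689 + 567))*(-589638 - 3394524) = (-2544844 + (-4 + (689 + 567)²))*(-589638 - 3394524) = (-2544844 + (-4 + 1256²))*(-3984162) = (-2544844 + (-4 + 1577536))*(-3984162) = (-2544844 + 1577532)*(-3984162) = -967312*(-3984162) = 3853927712544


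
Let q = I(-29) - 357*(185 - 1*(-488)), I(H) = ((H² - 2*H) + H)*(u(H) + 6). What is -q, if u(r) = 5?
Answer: 230691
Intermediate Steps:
I(H) = -11*H + 11*H² (I(H) = ((H² - 2*H) + H)*(5 + 6) = (H² - H)*11 = -11*H + 11*H²)
q = -230691 (q = 11*(-29)*(-1 - 29) - 357*(185 - 1*(-488)) = 11*(-29)*(-30) - 357*(185 + 488) = 9570 - 357*673 = 9570 - 240261 = -230691)
-q = -1*(-230691) = 230691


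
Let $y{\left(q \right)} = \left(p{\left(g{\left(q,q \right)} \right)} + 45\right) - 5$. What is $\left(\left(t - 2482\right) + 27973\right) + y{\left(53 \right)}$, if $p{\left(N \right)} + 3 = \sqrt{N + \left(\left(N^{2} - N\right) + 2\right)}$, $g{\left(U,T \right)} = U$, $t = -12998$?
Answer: $12530 + \sqrt{2811} \approx 12583.0$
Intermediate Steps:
$p{\left(N \right)} = -3 + \sqrt{2 + N^{2}}$ ($p{\left(N \right)} = -3 + \sqrt{N + \left(\left(N^{2} - N\right) + 2\right)} = -3 + \sqrt{N + \left(2 + N^{2} - N\right)} = -3 + \sqrt{2 + N^{2}}$)
$y{\left(q \right)} = 37 + \sqrt{2 + q^{2}}$ ($y{\left(q \right)} = \left(\left(-3 + \sqrt{2 + q^{2}}\right) + 45\right) - 5 = \left(42 + \sqrt{2 + q^{2}}\right) - 5 = 37 + \sqrt{2 + q^{2}}$)
$\left(\left(t - 2482\right) + 27973\right) + y{\left(53 \right)} = \left(\left(-12998 - 2482\right) + 27973\right) + \left(37 + \sqrt{2 + 53^{2}}\right) = \left(-15480 + 27973\right) + \left(37 + \sqrt{2 + 2809}\right) = 12493 + \left(37 + \sqrt{2811}\right) = 12530 + \sqrt{2811}$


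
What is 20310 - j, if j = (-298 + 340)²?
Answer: 18546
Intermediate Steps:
j = 1764 (j = 42² = 1764)
20310 - j = 20310 - 1*1764 = 20310 - 1764 = 18546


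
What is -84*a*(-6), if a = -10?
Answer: -5040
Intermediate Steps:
-84*a*(-6) = -84*(-10)*(-6) = 840*(-6) = -5040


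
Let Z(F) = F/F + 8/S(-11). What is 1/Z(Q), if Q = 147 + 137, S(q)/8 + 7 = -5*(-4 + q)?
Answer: 68/69 ≈ 0.98551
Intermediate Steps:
S(q) = 104 - 40*q (S(q) = -56 + 8*(-5*(-4 + q)) = -56 + 8*(20 - 5*q) = -56 + (160 - 40*q) = 104 - 40*q)
Q = 284
Z(F) = 69/68 (Z(F) = F/F + 8/(104 - 40*(-11)) = 1 + 8/(104 + 440) = 1 + 8/544 = 1 + 8*(1/544) = 1 + 1/68 = 69/68)
1/Z(Q) = 1/(69/68) = 68/69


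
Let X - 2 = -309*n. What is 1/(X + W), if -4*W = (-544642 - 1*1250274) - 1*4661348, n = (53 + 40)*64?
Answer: -1/225100 ≈ -4.4425e-6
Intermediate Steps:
n = 5952 (n = 93*64 = 5952)
X = -1839166 (X = 2 - 309*5952 = 2 - 1839168 = -1839166)
W = 1614066 (W = -((-544642 - 1*1250274) - 1*4661348)/4 = -((-544642 - 1250274) - 4661348)/4 = -(-1794916 - 4661348)/4 = -1/4*(-6456264) = 1614066)
1/(X + W) = 1/(-1839166 + 1614066) = 1/(-225100) = -1/225100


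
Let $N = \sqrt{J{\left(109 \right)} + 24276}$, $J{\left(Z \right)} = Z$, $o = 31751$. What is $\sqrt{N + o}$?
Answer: $\sqrt{31751 + \sqrt{24385}} \approx 178.63$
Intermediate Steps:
$N = \sqrt{24385}$ ($N = \sqrt{109 + 24276} = \sqrt{24385} \approx 156.16$)
$\sqrt{N + o} = \sqrt{\sqrt{24385} + 31751} = \sqrt{31751 + \sqrt{24385}}$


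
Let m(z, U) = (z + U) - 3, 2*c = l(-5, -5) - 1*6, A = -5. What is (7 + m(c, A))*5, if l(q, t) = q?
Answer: -65/2 ≈ -32.500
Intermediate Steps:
c = -11/2 (c = (-5 - 1*6)/2 = (-5 - 6)/2 = (½)*(-11) = -11/2 ≈ -5.5000)
m(z, U) = -3 + U + z (m(z, U) = (U + z) - 3 = -3 + U + z)
(7 + m(c, A))*5 = (7 + (-3 - 5 - 11/2))*5 = (7 - 27/2)*5 = -13/2*5 = -65/2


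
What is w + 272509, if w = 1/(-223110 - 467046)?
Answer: 188073721403/690156 ≈ 2.7251e+5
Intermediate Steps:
w = -1/690156 (w = 1/(-690156) = -1/690156 ≈ -1.4489e-6)
w + 272509 = -1/690156 + 272509 = 188073721403/690156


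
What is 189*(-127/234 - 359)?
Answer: -1766793/26 ≈ -67954.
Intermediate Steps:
189*(-127/234 - 359) = 189*(-84133/234) = -1766793/26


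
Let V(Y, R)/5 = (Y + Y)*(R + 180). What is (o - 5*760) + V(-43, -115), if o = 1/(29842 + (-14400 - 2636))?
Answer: -406590499/12806 ≈ -31750.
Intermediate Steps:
V(Y, R) = 10*Y*(180 + R) (V(Y, R) = 5*((Y + Y)*(R + 180)) = 5*((2*Y)*(180 + R)) = 5*(2*Y*(180 + R)) = 10*Y*(180 + R))
o = 1/12806 (o = 1/(29842 - 17036) = 1/12806 ≈ 7.8088e-5)
(o - 5*760) + V(-43, -115) = (1/12806 - 5*760) + 10*(-43)*(180 - 115) = (1/12806 - 3800) + 10*(-43)*65 = -48662799/12806 - 27950 = -406590499/12806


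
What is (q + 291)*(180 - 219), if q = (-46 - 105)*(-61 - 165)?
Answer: -1342263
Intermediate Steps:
q = 34126 (q = -151*(-226) = 34126)
(q + 291)*(180 - 219) = (34126 + 291)*(180 - 219) = 34417*(-39) = -1342263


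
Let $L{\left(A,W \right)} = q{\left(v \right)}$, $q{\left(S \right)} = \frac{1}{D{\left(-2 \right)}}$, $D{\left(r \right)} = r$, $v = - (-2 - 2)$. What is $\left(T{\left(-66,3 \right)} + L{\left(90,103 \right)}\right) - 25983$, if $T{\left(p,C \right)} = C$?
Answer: $- \frac{51961}{2} \approx -25981.0$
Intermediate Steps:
$v = 4$ ($v = \left(-1\right) \left(-4\right) = 4$)
$q{\left(S \right)} = - \frac{1}{2}$ ($q{\left(S \right)} = \frac{1}{-2} = - \frac{1}{2}$)
$L{\left(A,W \right)} = - \frac{1}{2}$
$\left(T{\left(-66,3 \right)} + L{\left(90,103 \right)}\right) - 25983 = \left(3 - \frac{1}{2}\right) - 25983 = \frac{5}{2} - 25983 = - \frac{51961}{2}$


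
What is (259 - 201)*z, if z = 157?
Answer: 9106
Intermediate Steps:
(259 - 201)*z = (259 - 201)*157 = 58*157 = 9106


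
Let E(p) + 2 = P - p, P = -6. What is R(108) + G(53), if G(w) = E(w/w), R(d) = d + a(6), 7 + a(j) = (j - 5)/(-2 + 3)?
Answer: 93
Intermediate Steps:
a(j) = -12 + j (a(j) = -7 + (j - 5)/(-2 + 3) = -7 + (-5 + j)/1 = -7 + (-5 + j)*1 = -7 + (-5 + j) = -12 + j)
R(d) = -6 + d (R(d) = d + (-12 + 6) = d - 6 = -6 + d)
E(p) = -8 - p (E(p) = -2 + (-6 - p) = -8 - p)
G(w) = -9 (G(w) = -8 - w/w = -8 - 1*1 = -8 - 1 = -9)
R(108) + G(53) = (-6 + 108) - 9 = 102 - 9 = 93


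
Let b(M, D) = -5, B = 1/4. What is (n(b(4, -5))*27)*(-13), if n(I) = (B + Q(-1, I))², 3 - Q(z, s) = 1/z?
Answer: -101439/16 ≈ -6339.9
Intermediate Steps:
B = ¼ (B = 1*(¼) = ¼ ≈ 0.25000)
Q(z, s) = 3 - 1/z
n(I) = 289/16 (n(I) = (¼ + (3 - 1/(-1)))² = (¼ + (3 - 1*(-1)))² = (¼ + (3 + 1))² = (¼ + 4)² = (17/4)² = 289/16)
(n(b(4, -5))*27)*(-13) = ((289/16)*27)*(-13) = (7803/16)*(-13) = -101439/16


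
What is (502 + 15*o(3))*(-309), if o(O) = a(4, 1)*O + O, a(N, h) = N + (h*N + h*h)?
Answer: -294168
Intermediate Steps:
a(N, h) = N + h² + N*h (a(N, h) = N + (N*h + h²) = N + (h² + N*h) = N + h² + N*h)
o(O) = 10*O (o(O) = (4 + 1² + 4*1)*O + O = (4 + 1 + 4)*O + O = 9*O + O = 10*O)
(502 + 15*o(3))*(-309) = (502 + 15*(10*3))*(-309) = (502 + 15*30)*(-309) = (502 + 450)*(-309) = 952*(-309) = -294168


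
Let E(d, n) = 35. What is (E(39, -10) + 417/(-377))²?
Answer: 163277284/142129 ≈ 1148.8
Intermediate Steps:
(E(39, -10) + 417/(-377))² = (35 + 417/(-377))² = (35 + 417*(-1/377))² = (35 - 417/377)² = (12778/377)² = 163277284/142129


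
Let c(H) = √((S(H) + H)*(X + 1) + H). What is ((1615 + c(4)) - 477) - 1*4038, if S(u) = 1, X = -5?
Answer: -2900 + 4*I ≈ -2900.0 + 4.0*I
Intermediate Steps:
c(H) = √(-4 - 3*H) (c(H) = √((1 + H)*(-5 + 1) + H) = √((1 + H)*(-4) + H) = √((-4 - 4*H) + H) = √(-4 - 3*H))
((1615 + c(4)) - 477) - 1*4038 = ((1615 + √(-4 - 3*4)) - 477) - 1*4038 = ((1615 + √(-4 - 12)) - 477) - 4038 = ((1615 + √(-16)) - 477) - 4038 = ((1615 + 4*I) - 477) - 4038 = (1138 + 4*I) - 4038 = -2900 + 4*I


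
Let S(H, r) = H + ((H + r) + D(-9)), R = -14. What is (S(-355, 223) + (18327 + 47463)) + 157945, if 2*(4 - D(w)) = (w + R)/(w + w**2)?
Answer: 32148311/144 ≈ 2.2325e+5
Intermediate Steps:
D(w) = 4 - (-14 + w)/(2*(w + w**2)) (D(w) = 4 - (w - 14)/(2*(w + w**2)) = 4 - (-14 + w)/(2*(w + w**2)))
S(H, r) = 599/144 + r + 2*H (S(H, r) = H + ((H + r) + (1/2)*(14 + 7*(-9) + 8*(-9)**2)/(-9*(1 - 9))) = H + ((H + r) + (1/2)*(-1/9)*(14 - 63 + 8*81)/(-8)) = H + ((H + r) + (1/2)*(-1/9)*(-1/8)*(14 - 63 + 648)) = H + ((H + r) + (1/2)*(-1/9)*(-1/8)*599) = H + ((H + r) + 599/144) = H + (599/144 + H + r) = 599/144 + r + 2*H)
(S(-355, 223) + (18327 + 47463)) + 157945 = ((599/144 + 223 + 2*(-355)) + (18327 + 47463)) + 157945 = ((599/144 + 223 - 710) + 65790) + 157945 = (-69529/144 + 65790) + 157945 = 9404231/144 + 157945 = 32148311/144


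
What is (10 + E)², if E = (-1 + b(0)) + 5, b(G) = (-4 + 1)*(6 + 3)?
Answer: 169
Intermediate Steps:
b(G) = -27 (b(G) = -3*9 = -27)
E = -23 (E = (-1 - 27) + 5 = -28 + 5 = -23)
(10 + E)² = (10 - 23)² = (-13)² = 169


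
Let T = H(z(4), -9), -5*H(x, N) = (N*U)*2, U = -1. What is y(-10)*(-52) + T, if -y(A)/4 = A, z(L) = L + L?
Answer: -10418/5 ≈ -2083.6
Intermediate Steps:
z(L) = 2*L
y(A) = -4*A
H(x, N) = 2*N/5 (H(x, N) = -N*(-1)*2/5 = -(-N)*2/5 = -(-2)*N/5 = 2*N/5)
T = -18/5 (T = (⅖)*(-9) = -18/5 ≈ -3.6000)
y(-10)*(-52) + T = -4*(-10)*(-52) - 18/5 = 40*(-52) - 18/5 = -2080 - 18/5 = -10418/5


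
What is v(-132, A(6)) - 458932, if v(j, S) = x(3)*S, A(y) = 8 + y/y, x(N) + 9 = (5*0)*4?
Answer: -459013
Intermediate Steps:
x(N) = -9 (x(N) = -9 + (5*0)*4 = -9 + 0*4 = -9 + 0 = -9)
A(y) = 9 (A(y) = 8 + 1 = 9)
v(j, S) = -9*S
v(-132, A(6)) - 458932 = -9*9 - 458932 = -81 - 458932 = -459013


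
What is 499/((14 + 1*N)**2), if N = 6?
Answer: 499/400 ≈ 1.2475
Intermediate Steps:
499/((14 + 1*N)**2) = 499/((14 + 1*6)**2) = 499/((14 + 6)**2) = 499/(20**2) = 499/400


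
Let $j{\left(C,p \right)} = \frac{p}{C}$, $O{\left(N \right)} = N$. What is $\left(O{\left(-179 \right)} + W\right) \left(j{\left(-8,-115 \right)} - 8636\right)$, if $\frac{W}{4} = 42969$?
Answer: $- \frac{11842457181}{8} \approx -1.4803 \cdot 10^{9}$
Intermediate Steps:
$W = 171876$ ($W = 4 \cdot 42969 = 171876$)
$\left(O{\left(-179 \right)} + W\right) \left(j{\left(-8,-115 \right)} - 8636\right) = \left(-179 + 171876\right) \left(- \frac{115}{-8} - 8636\right) = 171697 \left(\left(-115\right) \left(- \frac{1}{8}\right) - 8636\right) = 171697 \left(\frac{115}{8} - 8636\right) = 171697 \left(- \frac{68973}{8}\right) = - \frac{11842457181}{8}$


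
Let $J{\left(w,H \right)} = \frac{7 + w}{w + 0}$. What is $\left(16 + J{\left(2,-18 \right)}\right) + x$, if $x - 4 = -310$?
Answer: $- \frac{571}{2} \approx -285.5$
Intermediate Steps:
$J{\left(w,H \right)} = \frac{7 + w}{w}$
$x = -306$ ($x = 4 - 310 = -306$)
$\left(16 + J{\left(2,-18 \right)}\right) + x = \left(16 + \frac{7 + 2}{2}\right) - 306 = \left(16 + \frac{1}{2} \cdot 9\right) - 306 = \left(16 + \frac{9}{2}\right) - 306 = \frac{41}{2} - 306 = - \frac{571}{2}$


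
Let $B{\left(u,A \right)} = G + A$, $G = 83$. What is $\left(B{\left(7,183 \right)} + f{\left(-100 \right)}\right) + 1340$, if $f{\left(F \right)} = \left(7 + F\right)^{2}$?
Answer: $10255$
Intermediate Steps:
$B{\left(u,A \right)} = 83 + A$
$\left(B{\left(7,183 \right)} + f{\left(-100 \right)}\right) + 1340 = \left(\left(83 + 183\right) + \left(7 - 100\right)^{2}\right) + 1340 = \left(266 + \left(-93\right)^{2}\right) + 1340 = \left(266 + 8649\right) + 1340 = 8915 + 1340 = 10255$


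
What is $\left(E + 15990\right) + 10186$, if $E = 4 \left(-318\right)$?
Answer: $24904$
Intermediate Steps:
$E = -1272$
$\left(E + 15990\right) + 10186 = \left(-1272 + 15990\right) + 10186 = 14718 + 10186 = 24904$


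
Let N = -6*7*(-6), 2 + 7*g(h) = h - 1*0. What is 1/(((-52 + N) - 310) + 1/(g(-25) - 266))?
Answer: -1889/207797 ≈ -0.0090906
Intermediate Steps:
g(h) = -2/7 + h/7 (g(h) = -2/7 + (h - 1*0)/7 = -2/7 + (h + 0)/7 = -2/7 + h/7)
N = 252 (N = -42*(-6) = 252)
1/(((-52 + N) - 310) + 1/(g(-25) - 266)) = 1/(((-52 + 252) - 310) + 1/((-2/7 + (⅐)*(-25)) - 266)) = 1/((200 - 310) + 1/((-2/7 - 25/7) - 266)) = 1/(-110 + 1/(-27/7 - 266)) = 1/(-110 + 1/(-1889/7)) = 1/(-110 - 7/1889) = 1/(-207797/1889) = -1889/207797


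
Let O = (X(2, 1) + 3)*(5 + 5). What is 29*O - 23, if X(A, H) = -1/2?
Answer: 702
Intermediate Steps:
X(A, H) = -1/2 (X(A, H) = -1*1/2 = -1/2)
O = 25 (O = (-1/2 + 3)*(5 + 5) = (5/2)*10 = 25)
29*O - 23 = 29*25 - 23 = 725 - 23 = 702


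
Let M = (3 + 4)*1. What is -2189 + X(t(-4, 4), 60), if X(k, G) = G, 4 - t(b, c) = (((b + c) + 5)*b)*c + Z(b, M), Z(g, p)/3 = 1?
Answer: -2129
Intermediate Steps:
M = 7 (M = 7*1 = 7)
Z(g, p) = 3 (Z(g, p) = 3*1 = 3)
t(b, c) = 1 - b*c*(5 + b + c) (t(b, c) = 4 - ((((b + c) + 5)*b)*c + 3) = 4 - (((5 + b + c)*b)*c + 3) = 4 - ((b*(5 + b + c))*c + 3) = 4 - (b*c*(5 + b + c) + 3) = 4 - (3 + b*c*(5 + b + c)) = 4 + (-3 - b*c*(5 + b + c)) = 1 - b*c*(5 + b + c))
-2189 + X(t(-4, 4), 60) = -2189 + 60 = -2129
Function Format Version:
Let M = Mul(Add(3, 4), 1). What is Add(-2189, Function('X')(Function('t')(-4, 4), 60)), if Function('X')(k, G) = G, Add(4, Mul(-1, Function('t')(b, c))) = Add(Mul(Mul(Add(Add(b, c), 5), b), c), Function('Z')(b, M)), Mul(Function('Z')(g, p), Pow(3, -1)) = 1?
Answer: -2129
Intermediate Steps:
M = 7 (M = Mul(7, 1) = 7)
Function('Z')(g, p) = 3 (Function('Z')(g, p) = Mul(3, 1) = 3)
Function('t')(b, c) = Add(1, Mul(-1, b, c, Add(5, b, c))) (Function('t')(b, c) = Add(4, Mul(-1, Add(Mul(Mul(Add(Add(b, c), 5), b), c), 3))) = Add(4, Mul(-1, Add(Mul(Mul(Add(5, b, c), b), c), 3))) = Add(4, Mul(-1, Add(Mul(Mul(b, Add(5, b, c)), c), 3))) = Add(4, Mul(-1, Add(Mul(b, c, Add(5, b, c)), 3))) = Add(4, Mul(-1, Add(3, Mul(b, c, Add(5, b, c))))) = Add(4, Add(-3, Mul(-1, b, c, Add(5, b, c)))) = Add(1, Mul(-1, b, c, Add(5, b, c))))
Add(-2189, Function('X')(Function('t')(-4, 4), 60)) = Add(-2189, 60) = -2129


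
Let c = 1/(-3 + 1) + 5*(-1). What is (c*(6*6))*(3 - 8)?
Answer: 990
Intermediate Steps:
c = -11/2 (c = 1/(-2) - 5 = -½ - 5 = -11/2 ≈ -5.5000)
(c*(6*6))*(3 - 8) = (-33*6)*(3 - 8) = -11/2*36*(-5) = -198*(-5) = 990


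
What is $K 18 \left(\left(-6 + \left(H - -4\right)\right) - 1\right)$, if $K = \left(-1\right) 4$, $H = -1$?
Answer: $288$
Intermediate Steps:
$K = -4$
$K 18 \left(\left(-6 + \left(H - -4\right)\right) - 1\right) = \left(-4\right) 18 \left(\left(-6 - -3\right) - 1\right) = - 72 \left(\left(-6 + \left(-1 + 4\right)\right) - 1\right) = - 72 \left(\left(-6 + 3\right) - 1\right) = - 72 \left(-3 - 1\right) = \left(-72\right) \left(-4\right) = 288$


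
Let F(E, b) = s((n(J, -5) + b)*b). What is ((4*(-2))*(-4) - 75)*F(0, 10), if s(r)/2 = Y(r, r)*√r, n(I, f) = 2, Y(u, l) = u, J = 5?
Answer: -20640*√30 ≈ -1.1305e+5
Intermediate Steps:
s(r) = 2*r^(3/2) (s(r) = 2*(r*√r) = 2*r^(3/2))
F(E, b) = 2*(b*(2 + b))^(3/2) (F(E, b) = 2*((2 + b)*b)^(3/2) = 2*(b*(2 + b))^(3/2))
((4*(-2))*(-4) - 75)*F(0, 10) = ((4*(-2))*(-4) - 75)*(2*(10*(2 + 10))^(3/2)) = (-8*(-4) - 75)*(2*(10*12)^(3/2)) = (32 - 75)*(2*120^(3/2)) = -86*240*√30 = -20640*√30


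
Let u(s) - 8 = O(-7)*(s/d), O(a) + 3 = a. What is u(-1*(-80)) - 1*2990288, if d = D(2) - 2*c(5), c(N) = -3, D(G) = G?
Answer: -2990380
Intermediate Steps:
O(a) = -3 + a
d = 8 (d = 2 - 2*(-3) = 2 + 6 = 8)
u(s) = 8 - 5*s/4 (u(s) = 8 + (-3 - 7)*(s/8) = 8 - 10*s/8 = 8 - 5*s/4)
u(-1*(-80)) - 1*2990288 = (8 - (-5)*(-80)/4) - 1*2990288 = (8 - 5/4*80) - 2990288 = (8 - 100) - 2990288 = -92 - 2990288 = -2990380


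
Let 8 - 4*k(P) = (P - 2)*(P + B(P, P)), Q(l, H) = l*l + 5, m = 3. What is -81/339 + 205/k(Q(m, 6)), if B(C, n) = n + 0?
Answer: -619/226 ≈ -2.7389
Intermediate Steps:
B(C, n) = n
Q(l, H) = 5 + l² (Q(l, H) = l² + 5 = 5 + l²)
k(P) = 2 - P*(-2 + P)/2 (k(P) = 2 - (P - 2)*(P + P)/4 = 2 - (-2 + P)*2*P/4 = 2 - P*(-2 + P)/2)
-81/339 + 205/k(Q(m, 6)) = -81/339 + 205/(2 + (5 + 3²) - (5 + 3²)²/2) = -81*1/339 + 205/(2 + (5 + 9) - (5 + 9)²/2) = -27/113 + 205/(2 + 14 - ½*14²) = -27/113 + 205/(2 + 14 - ½*196) = -27/113 + 205/(2 + 14 - 98) = -27/113 + 205/(-82) = -27/113 + 205*(-1/82) = -27/113 - 5/2 = -619/226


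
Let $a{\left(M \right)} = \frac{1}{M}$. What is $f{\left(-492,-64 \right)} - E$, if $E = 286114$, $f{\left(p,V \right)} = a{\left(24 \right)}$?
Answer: $- \frac{6866735}{24} \approx -2.8611 \cdot 10^{5}$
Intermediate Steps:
$f{\left(p,V \right)} = \frac{1}{24}$
$f{\left(-492,-64 \right)} - E = \frac{1}{24} - 286114 = - \frac{6866735}{24}$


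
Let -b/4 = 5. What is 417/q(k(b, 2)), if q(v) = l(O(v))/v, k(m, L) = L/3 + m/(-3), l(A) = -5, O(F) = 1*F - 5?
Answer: -3058/5 ≈ -611.60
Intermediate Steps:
b = -20 (b = -4*5 = -20)
O(F) = -5 + F (O(F) = F - 5 = -5 + F)
k(m, L) = -m/3 + L/3 (k(m, L) = L*(⅓) + m*(-⅓) = L/3 - m/3 = -m/3 + L/3)
q(v) = -5/v
417/q(k(b, 2)) = 417/((-5/(-⅓*(-20) + (⅓)*2))) = 417/((-5/(20/3 + ⅔))) = 417/((-5/22/3)) = 417/((-5*3/22)) = 417/(-15/22) = 417*(-22/15) = -3058/5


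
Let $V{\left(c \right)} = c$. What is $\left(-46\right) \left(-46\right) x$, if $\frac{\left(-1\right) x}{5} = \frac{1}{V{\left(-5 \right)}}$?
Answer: $2116$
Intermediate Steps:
$x = 1$ ($x = - \frac{5}{-5} = \left(-5\right) \left(- \frac{1}{5}\right) = 1$)
$\left(-46\right) \left(-46\right) x = \left(-46\right) \left(-46\right) 1 = 2116 \cdot 1 = 2116$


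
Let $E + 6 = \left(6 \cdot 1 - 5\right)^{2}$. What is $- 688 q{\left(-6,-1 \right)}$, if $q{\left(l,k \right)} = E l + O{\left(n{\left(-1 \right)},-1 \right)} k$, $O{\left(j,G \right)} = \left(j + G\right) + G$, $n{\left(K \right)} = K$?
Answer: $-22704$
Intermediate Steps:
$O{\left(j,G \right)} = j + 2 G$ ($O{\left(j,G \right)} = \left(G + j\right) + G = j + 2 G$)
$E = -5$ ($E = -6 + \left(6 \cdot 1 - 5\right)^{2} = -6 + \left(6 - 5\right)^{2} = -6 + 1^{2} = -6 + 1 = -5$)
$q{\left(l,k \right)} = - 5 l - 3 k$ ($q{\left(l,k \right)} = - 5 l + \left(-1 + 2 \left(-1\right)\right) k = - 5 l + \left(-1 - 2\right) k = - 5 l - 3 k$)
$- 688 q{\left(-6,-1 \right)} = - 688 \left(\left(-5\right) \left(-6\right) - -3\right) = - 688 \left(30 + 3\right) = \left(-688\right) 33 = -22704$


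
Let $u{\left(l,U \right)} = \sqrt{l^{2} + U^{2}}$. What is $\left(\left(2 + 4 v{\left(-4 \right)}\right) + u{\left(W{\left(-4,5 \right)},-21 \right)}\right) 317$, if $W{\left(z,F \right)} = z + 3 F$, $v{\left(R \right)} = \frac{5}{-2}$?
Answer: $-2536 + 317 \sqrt{562} \approx 4979.0$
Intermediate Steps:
$v{\left(R \right)} = - \frac{5}{2}$ ($v{\left(R \right)} = 5 \left(- \frac{1}{2}\right) = - \frac{5}{2}$)
$u{\left(l,U \right)} = \sqrt{U^{2} + l^{2}}$
$\left(\left(2 + 4 v{\left(-4 \right)}\right) + u{\left(W{\left(-4,5 \right)},-21 \right)}\right) 317 = \left(\left(2 + 4 \left(- \frac{5}{2}\right)\right) + \sqrt{\left(-21\right)^{2} + \left(-4 + 3 \cdot 5\right)^{2}}\right) 317 = \left(\left(2 - 10\right) + \sqrt{441 + \left(-4 + 15\right)^{2}}\right) 317 = \left(-8 + \sqrt{441 + 11^{2}}\right) 317 = \left(-8 + \sqrt{441 + 121}\right) 317 = \left(-8 + \sqrt{562}\right) 317 = -2536 + 317 \sqrt{562}$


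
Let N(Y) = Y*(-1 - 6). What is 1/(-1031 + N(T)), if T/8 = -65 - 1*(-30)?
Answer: 1/929 ≈ 0.0010764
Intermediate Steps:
T = -280 (T = 8*(-65 - 1*(-30)) = 8*(-65 + 30) = 8*(-35) = -280)
N(Y) = -7*Y (N(Y) = Y*(-7) = -7*Y)
1/(-1031 + N(T)) = 1/(-1031 - 7*(-280)) = 1/(-1031 + 1960) = 1/929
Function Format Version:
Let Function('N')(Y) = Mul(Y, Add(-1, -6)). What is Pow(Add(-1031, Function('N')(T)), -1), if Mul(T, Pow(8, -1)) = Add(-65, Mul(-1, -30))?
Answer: Rational(1, 929) ≈ 0.0010764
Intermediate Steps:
T = -280 (T = Mul(8, Add(-65, Mul(-1, -30))) = Mul(8, Add(-65, 30)) = Mul(8, -35) = -280)
Function('N')(Y) = Mul(-7, Y) (Function('N')(Y) = Mul(Y, -7) = Mul(-7, Y))
Pow(Add(-1031, Function('N')(T)), -1) = Pow(Add(-1031, Mul(-7, -280)), -1) = Pow(Add(-1031, 1960), -1) = Pow(929, -1) = Rational(1, 929)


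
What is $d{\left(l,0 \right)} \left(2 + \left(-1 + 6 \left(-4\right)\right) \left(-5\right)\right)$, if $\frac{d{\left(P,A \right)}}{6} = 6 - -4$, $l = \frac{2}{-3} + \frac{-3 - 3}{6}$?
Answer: $7620$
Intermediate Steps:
$l = - \frac{5}{3}$ ($l = 2 \left(- \frac{1}{3}\right) + \left(-3 - 3\right) \frac{1}{6} = - \frac{2}{3} - 1 = - \frac{5}{3} \approx -1.6667$)
$d{\left(P,A \right)} = 60$ ($d{\left(P,A \right)} = 6 \left(6 - -4\right) = 6 \left(6 + 4\right) = 6 \cdot 10 = 60$)
$d{\left(l,0 \right)} \left(2 + \left(-1 + 6 \left(-4\right)\right) \left(-5\right)\right) = 60 \left(2 + \left(-1 + 6 \left(-4\right)\right) \left(-5\right)\right) = 60 \left(2 + \left(-1 - 24\right) \left(-5\right)\right) = 60 \left(2 - -125\right) = 60 \left(2 + 125\right) = 60 \cdot 127 = 7620$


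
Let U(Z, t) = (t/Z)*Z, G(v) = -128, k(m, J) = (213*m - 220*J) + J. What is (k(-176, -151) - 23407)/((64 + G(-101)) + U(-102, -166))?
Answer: 13913/115 ≈ 120.98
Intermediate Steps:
k(m, J) = -219*J + 213*m (k(m, J) = (-220*J + 213*m) + J = -219*J + 213*m)
U(Z, t) = t
(k(-176, -151) - 23407)/((64 + G(-101)) + U(-102, -166)) = ((-219*(-151) + 213*(-176)) - 23407)/((64 - 128) - 166) = ((33069 - 37488) - 23407)/(-64 - 166) = (-4419 - 23407)/(-230) = -27826*(-1/230) = 13913/115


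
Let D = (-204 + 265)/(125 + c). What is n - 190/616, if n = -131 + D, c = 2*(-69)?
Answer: -544547/4004 ≈ -136.00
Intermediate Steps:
c = -138
D = -61/13 (D = (-204 + 265)/(125 - 138) = 61/(-13) = 61*(-1/13) = -61/13 ≈ -4.6923)
n = -1764/13 (n = -131 - 61/13 = -1764/13 ≈ -135.69)
n - 190/616 = -1764/13 - 190/616 = -1764/13 + (1/616)*(-190) = -1764/13 - 95/308 = -544547/4004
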